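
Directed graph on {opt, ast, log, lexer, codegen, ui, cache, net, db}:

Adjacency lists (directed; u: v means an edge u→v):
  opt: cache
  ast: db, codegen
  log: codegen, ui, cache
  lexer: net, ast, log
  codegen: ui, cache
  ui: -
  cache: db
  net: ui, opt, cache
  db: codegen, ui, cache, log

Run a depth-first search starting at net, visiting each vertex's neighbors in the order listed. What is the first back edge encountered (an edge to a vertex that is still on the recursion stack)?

codegen->cache

DFS from net (visiting each vertex's neighbors in the order listed); mark gray on enter, black on exit:
net gray
  ui gray
  ui black
  opt gray
    cache gray
      db gray
        codegen gray
          codegen→ui: ui black — skip
          codegen→cache: cache is gray → back edge
First back edge: codegen → cache.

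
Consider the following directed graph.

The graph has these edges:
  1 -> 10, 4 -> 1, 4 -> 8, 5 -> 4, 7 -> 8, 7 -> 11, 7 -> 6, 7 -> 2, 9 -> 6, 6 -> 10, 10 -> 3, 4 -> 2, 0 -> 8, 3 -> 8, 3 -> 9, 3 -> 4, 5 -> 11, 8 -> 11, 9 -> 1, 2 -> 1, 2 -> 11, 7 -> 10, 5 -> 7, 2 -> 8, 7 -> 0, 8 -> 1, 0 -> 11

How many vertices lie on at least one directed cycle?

8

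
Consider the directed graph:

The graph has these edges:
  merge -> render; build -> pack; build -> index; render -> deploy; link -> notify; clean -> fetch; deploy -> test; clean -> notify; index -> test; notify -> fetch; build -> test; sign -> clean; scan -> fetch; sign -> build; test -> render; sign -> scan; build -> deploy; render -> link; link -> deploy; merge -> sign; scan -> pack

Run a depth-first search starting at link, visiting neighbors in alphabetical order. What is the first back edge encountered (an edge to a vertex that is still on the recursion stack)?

render→deploy

DFS from link (visiting neighbors in alphabetical order); mark gray on enter, black on exit:
link gray
  deploy gray
    test gray
      render gray
        render→deploy: deploy is gray → back edge
First back edge: render → deploy.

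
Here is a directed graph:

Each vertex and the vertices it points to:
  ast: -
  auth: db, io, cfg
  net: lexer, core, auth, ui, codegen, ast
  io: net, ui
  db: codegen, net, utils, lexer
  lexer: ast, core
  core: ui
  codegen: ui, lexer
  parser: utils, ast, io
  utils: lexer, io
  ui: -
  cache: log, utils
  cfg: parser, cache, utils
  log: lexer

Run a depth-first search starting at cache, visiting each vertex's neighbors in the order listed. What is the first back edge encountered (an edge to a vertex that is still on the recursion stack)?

db→net

DFS from cache (visiting each vertex's neighbors in the order listed); mark gray on enter, black on exit:
cache gray
  log gray
    lexer gray
      ast gray
      ast black
      core gray
        ui gray
        ui black
      core black
    lexer black
  log black
  utils gray
    utils→lexer: lexer black — skip
    io gray
      net gray
        net→lexer: lexer black — skip
        net→core: core black — skip
        auth gray
          db gray
            codegen gray
              codegen→ui: ui black — skip
              codegen→lexer: lexer black — skip
            codegen black
            db→net: net is gray → back edge
First back edge: db → net.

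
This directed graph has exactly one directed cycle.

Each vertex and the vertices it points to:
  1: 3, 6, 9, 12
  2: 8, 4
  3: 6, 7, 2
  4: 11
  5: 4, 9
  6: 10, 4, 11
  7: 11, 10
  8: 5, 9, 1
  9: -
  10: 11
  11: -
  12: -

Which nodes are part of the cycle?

1, 2, 3, 8

DFS with gray/black marking from 8:
8 gray
  5 gray
    4 gray
      11 gray
      11 black
    4 black
    9 gray
    9 black
  5 black
  8→9: 9 black — skip
  1 gray
    3 gray
      6 gray
        10 gray
          10→11: 11 black — skip
        10 black
        6→4: 4 black — skip
        6→11: 11 black — skip
      6 black
      7 gray
        7→11: 11 black — skip
        7→10: 10 black — skip
      7 black
      2 gray
        2→8: 8 is gray → back edge
Back edge closes the cycle 8 → 1 → 3 → 2 → 8; its vertices are {1, 2, 3, 8}.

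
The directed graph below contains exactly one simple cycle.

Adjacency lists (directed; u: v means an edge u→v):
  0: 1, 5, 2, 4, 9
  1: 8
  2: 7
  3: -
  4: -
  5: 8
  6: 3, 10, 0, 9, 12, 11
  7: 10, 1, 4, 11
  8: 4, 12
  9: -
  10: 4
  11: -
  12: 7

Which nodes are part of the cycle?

1, 7, 8, 12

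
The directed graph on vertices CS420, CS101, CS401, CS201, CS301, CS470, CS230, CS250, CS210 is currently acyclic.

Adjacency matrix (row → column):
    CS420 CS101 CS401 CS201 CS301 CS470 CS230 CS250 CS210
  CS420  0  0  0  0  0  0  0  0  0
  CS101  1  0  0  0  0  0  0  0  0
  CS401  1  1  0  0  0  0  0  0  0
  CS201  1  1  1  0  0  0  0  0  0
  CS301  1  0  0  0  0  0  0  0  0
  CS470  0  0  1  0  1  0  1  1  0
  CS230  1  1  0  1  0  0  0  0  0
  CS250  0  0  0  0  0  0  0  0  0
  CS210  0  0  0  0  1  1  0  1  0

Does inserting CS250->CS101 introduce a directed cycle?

Adding CS250→CS101 creates a cycle iff CS101 can already reach CS250.
Explore from CS101: no path reaches CS250. The graph stays acyclic.

No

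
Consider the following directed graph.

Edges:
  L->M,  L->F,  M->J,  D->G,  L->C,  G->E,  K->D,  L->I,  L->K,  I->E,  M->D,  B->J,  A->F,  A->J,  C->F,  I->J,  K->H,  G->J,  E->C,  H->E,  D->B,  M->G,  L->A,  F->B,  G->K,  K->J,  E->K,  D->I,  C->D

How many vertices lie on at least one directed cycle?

7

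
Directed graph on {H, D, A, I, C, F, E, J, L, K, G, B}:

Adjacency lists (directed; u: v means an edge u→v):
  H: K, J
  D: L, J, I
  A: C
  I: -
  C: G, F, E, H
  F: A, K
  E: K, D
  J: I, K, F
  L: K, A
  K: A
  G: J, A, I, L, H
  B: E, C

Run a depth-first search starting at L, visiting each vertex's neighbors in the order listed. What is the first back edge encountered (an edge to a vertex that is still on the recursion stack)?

J->K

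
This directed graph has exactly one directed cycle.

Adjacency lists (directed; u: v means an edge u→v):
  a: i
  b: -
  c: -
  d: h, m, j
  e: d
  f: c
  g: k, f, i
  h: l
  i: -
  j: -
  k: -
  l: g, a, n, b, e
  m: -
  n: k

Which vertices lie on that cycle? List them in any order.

d, e, h, l

DFS with gray/black marking from h:
h gray
  l gray
    g gray
      k gray
      k black
      f gray
        c gray
        c black
      f black
      i gray
      i black
    g black
    a gray
      a→i: i black — skip
    a black
    n gray
      n→k: k black — skip
    n black
    b gray
    b black
    e gray
      d gray
        d→h: h is gray → back edge
Back edge closes the cycle h → l → e → d → h; its vertices are {d, e, h, l}.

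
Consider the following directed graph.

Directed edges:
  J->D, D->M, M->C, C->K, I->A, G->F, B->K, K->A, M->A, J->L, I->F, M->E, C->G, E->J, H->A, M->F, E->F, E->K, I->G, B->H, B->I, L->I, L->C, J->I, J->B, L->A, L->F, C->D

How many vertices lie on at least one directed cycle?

6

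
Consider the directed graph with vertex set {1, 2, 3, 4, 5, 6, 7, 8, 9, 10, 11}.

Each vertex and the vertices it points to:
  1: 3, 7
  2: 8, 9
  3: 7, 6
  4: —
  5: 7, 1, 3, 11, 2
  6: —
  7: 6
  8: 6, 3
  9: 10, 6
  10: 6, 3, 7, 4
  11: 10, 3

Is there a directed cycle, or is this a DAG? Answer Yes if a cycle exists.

No

DFS with white/gray/black marking, starting from 1:
1 gray
  3 gray
    7 gray
      6 gray
      6 black
    7 black
    3→6: 6 black — skip
  3 black
  1→7: 7 black — skip
1 black
2 gray
  8 gray
    8→6: 6 black — skip
    8→3: 3 black — skip
  8 black
  9 gray
    10 gray
      10→6: 6 black — skip
      10→3: 3 black — skip
      10→7: 7 black — skip
      4 gray
      4 black
    10 black
    9→6: 6 black — skip
  9 black
2 black
5 gray
  5→7: 7 black — skip
  5→1: 1 black — skip
  5→3: 3 black — skip
  11 gray
    11→10: 10 black — skip
    11→3: 3 black — skip
  11 black
  5→2: 2 black — skip
5 black
Every edge goes to a white or black vertex — no back edge, so the graph is acyclic.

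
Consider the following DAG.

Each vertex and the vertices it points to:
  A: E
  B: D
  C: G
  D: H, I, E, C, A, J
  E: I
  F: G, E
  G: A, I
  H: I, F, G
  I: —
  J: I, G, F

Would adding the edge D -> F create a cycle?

No

Adding D→F creates a cycle iff F can already reach D.
Explore from F: no path reaches D. The graph stays acyclic.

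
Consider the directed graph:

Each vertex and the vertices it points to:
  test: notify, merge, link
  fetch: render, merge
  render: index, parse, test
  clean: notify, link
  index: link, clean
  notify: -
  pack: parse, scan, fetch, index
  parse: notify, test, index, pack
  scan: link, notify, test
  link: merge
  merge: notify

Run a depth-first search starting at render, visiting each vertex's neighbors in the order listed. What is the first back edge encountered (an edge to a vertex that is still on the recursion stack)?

pack→parse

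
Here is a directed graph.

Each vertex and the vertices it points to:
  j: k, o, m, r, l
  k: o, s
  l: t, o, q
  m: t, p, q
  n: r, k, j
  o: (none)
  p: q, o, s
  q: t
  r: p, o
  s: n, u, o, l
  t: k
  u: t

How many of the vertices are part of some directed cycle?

11

A vertex is on a directed cycle iff it belongs to a strongly connected component of size ≥ 2 (or has a self-loop).
The vertices on cycles are {j, k, l, m, n, p, q, r, s, t, u} — 11 in total.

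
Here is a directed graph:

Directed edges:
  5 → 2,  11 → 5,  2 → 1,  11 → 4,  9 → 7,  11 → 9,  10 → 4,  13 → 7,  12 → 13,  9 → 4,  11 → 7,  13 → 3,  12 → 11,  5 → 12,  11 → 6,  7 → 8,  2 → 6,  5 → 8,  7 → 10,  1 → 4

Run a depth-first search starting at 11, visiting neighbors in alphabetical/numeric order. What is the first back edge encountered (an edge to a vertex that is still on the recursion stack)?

DFS from 11 (visiting neighbors in alphabetical/numeric order); mark gray on enter, black on exit:
11 gray
  4 gray
  4 black
  5 gray
    2 gray
      1 gray
        1→4: 4 black — skip
      1 black
      6 gray
      6 black
    2 black
    8 gray
    8 black
    12 gray
      12→11: 11 is gray → back edge
First back edge: 12 → 11.

12->11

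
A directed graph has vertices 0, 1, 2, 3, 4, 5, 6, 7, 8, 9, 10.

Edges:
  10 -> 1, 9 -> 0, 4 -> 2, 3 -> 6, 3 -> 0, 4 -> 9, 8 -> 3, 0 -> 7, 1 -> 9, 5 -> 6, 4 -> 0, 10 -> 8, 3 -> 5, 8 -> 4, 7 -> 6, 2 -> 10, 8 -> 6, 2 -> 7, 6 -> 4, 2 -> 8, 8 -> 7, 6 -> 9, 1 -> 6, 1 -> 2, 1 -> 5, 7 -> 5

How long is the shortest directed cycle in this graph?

3

For each vertex v, BFS finds the shortest path from v back to v.
The shortest such closed walk is 1 → 2 → 10 → 1, length 3.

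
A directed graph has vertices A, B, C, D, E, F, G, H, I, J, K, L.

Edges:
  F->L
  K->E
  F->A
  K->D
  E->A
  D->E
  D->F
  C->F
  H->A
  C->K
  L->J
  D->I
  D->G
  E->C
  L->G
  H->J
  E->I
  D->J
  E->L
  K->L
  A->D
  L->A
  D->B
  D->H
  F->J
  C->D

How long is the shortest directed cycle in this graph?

For each vertex v, BFS finds the shortest path from v back to v.
The shortest such closed walk is C → D → E → C, length 3.

3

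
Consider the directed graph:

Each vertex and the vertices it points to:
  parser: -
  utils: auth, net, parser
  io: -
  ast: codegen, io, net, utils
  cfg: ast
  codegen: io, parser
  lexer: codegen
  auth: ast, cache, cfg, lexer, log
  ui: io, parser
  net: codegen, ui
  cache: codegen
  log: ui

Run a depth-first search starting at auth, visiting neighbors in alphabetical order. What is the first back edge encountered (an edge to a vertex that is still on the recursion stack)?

DFS from auth (visiting neighbors in alphabetical order); mark gray on enter, black on exit:
auth gray
  ast gray
    codegen gray
      io gray
      io black
      parser gray
      parser black
    codegen black
    ast→io: io black — skip
    net gray
      net→codegen: codegen black — skip
      ui gray
        ui→io: io black — skip
        ui→parser: parser black — skip
      ui black
    net black
    utils gray
      utils→auth: auth is gray → back edge
First back edge: utils → auth.

utils->auth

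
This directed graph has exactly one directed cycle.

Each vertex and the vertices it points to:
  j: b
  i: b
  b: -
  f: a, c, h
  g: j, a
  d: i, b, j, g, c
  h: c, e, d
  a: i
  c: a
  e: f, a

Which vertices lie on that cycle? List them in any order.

e, f, h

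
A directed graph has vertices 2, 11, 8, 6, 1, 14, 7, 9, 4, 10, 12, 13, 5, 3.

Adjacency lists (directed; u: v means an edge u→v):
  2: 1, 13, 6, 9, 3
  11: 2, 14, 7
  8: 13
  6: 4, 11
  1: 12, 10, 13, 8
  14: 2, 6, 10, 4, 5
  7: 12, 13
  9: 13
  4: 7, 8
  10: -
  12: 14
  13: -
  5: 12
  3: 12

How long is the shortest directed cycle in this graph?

For each vertex v, BFS finds the shortest path from v back to v.
The shortest such closed walk is 6 → 11 → 2 → 6, length 3.

3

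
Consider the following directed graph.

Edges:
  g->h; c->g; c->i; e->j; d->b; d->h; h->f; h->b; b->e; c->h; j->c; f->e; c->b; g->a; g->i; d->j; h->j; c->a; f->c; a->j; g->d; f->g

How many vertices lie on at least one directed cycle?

A vertex is on a directed cycle iff it belongs to a strongly connected component of size ≥ 2 (or has a self-loop).
The vertices on cycles are {a, b, c, d, e, f, g, h, j} — 9 in total.

9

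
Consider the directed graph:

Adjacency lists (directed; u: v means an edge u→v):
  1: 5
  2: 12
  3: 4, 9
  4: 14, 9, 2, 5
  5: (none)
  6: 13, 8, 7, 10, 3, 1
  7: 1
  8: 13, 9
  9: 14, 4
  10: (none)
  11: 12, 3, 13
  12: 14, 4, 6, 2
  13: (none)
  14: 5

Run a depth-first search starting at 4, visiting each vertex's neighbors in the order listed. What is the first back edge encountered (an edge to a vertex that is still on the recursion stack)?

DFS from 4 (visiting each vertex's neighbors in the order listed); mark gray on enter, black on exit:
4 gray
  14 gray
    5 gray
    5 black
  14 black
  9 gray
    9→14: 14 black — skip
    9→4: 4 is gray → back edge
First back edge: 9 → 4.

9→4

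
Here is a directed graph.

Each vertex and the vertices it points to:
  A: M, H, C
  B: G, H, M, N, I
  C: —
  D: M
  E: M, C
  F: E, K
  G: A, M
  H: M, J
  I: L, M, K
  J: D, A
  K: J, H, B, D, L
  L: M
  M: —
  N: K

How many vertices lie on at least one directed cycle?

7

A vertex is on a directed cycle iff it belongs to a strongly connected component of size ≥ 2 (or has a self-loop).
The vertices on cycles are {A, B, H, I, J, K, N} — 7 in total.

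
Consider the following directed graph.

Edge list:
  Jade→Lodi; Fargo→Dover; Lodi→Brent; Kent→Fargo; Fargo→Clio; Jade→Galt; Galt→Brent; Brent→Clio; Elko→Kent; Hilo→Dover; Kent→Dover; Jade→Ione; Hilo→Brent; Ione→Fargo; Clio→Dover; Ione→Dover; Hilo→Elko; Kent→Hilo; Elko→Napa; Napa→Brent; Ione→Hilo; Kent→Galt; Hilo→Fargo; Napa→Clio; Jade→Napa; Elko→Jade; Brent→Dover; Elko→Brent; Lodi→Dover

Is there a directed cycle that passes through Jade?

Jade is on a cycle iff Jade can reach itself via ≥1 edge.
Jade → Ione → Hilo → Elko → Jade — yes.

Yes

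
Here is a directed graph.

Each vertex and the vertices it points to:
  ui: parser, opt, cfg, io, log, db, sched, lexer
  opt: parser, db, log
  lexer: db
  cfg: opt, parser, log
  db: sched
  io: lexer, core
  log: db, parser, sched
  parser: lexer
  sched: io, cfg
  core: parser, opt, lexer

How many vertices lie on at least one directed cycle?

A vertex is on a directed cycle iff it belongs to a strongly connected component of size ≥ 2 (or has a self-loop).
The vertices on cycles are {db, io, cfg, log, opt, core, lexer, sched, parser} — 9 in total.

9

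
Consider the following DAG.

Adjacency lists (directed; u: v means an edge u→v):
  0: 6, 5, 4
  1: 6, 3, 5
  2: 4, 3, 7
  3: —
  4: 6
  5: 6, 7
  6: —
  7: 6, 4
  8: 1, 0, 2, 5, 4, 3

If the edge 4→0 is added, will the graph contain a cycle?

Yes

Adding 4→0 creates a cycle iff 0 can already reach 4.
Path from 0: 0 → 4.
So 0 → … → 4 → 0 is a cycle.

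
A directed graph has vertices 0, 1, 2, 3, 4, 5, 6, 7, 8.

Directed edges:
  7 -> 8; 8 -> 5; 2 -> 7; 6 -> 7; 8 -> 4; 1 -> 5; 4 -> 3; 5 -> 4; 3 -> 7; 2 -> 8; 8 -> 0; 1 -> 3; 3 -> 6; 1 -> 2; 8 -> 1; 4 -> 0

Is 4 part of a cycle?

Yes

4 is on a cycle iff 4 can reach itself via ≥1 edge.
4 → 3 → 7 → 8 → 4 — yes.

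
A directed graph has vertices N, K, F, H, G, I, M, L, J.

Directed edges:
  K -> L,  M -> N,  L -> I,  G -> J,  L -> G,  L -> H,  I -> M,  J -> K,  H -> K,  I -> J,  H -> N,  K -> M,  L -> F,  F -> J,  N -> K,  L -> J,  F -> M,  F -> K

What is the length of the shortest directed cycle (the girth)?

3

For each vertex v, BFS finds the shortest path from v back to v.
The shortest such closed walk is L → J → K → L, length 3.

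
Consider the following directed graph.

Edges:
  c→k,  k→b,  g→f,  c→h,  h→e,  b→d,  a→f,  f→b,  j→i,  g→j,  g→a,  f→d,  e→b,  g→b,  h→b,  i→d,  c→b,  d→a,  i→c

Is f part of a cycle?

Yes

f is on a cycle iff f can reach itself via ≥1 edge.
f → d → a → f — yes.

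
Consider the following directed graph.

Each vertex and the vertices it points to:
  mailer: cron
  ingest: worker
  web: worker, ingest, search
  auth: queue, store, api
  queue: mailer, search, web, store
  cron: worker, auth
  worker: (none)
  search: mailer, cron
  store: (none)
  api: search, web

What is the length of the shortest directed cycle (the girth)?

4

For each vertex v, BFS finds the shortest path from v back to v.
The shortest such closed walk is auth → queue → mailer → cron → auth, length 4.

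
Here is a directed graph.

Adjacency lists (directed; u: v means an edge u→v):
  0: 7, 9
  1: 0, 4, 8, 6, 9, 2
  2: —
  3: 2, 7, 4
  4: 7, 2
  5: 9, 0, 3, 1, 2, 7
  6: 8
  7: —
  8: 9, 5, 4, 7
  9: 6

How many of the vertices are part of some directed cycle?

6

A vertex is on a directed cycle iff it belongs to a strongly connected component of size ≥ 2 (or has a self-loop).
The vertices on cycles are {0, 1, 5, 6, 8, 9} — 6 in total.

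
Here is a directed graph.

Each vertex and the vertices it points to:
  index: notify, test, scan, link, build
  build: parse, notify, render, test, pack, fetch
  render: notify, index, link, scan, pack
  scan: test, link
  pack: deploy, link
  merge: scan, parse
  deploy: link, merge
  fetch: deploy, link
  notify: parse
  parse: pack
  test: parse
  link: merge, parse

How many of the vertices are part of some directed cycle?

10

A vertex is on a directed cycle iff it belongs to a strongly connected component of size ≥ 2 (or has a self-loop).
The vertices on cycles are {link, pack, scan, test, build, index, merge, parse, deploy, render} — 10 in total.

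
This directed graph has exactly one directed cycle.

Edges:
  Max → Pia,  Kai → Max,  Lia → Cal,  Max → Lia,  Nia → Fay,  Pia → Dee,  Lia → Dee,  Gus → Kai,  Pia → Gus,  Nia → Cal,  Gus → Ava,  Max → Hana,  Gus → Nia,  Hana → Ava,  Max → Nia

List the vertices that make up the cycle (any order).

DFS with gray/black marking from Max:
Max gray
  Hana gray
    Ava gray
    Ava black
  Hana black
  Nia gray
    Fay gray
    Fay black
    Cal gray
    Cal black
  Nia black
  Lia gray
    Dee gray
    Dee black
    Lia→Cal: Cal black — skip
  Lia black
  Pia gray
    Gus gray
      Gus→Nia: Nia black — skip
      Gus→Ava: Ava black — skip
      Kai gray
        Kai→Max: Max is gray → back edge
Back edge closes the cycle Max → Pia → Gus → Kai → Max; its vertices are {Gus, Kai, Max, Pia}.

Gus, Kai, Max, Pia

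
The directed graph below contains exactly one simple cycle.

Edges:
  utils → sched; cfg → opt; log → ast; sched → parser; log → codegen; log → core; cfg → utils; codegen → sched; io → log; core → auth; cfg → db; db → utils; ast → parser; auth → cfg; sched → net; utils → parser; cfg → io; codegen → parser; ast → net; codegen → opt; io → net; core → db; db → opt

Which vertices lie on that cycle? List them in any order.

io, cfg, log, auth, core

DFS with gray/black marking from log:
log gray
  codegen gray
    sched gray
      net gray
      net black
      parser gray
      parser black
    sched black
    opt gray
    opt black
    codegen→parser: parser black — skip
  codegen black
  core gray
    db gray
      db→opt: opt black — skip
      utils gray
        utils→sched: sched black — skip
        utils→parser: parser black — skip
      utils black
    db black
    auth gray
      cfg gray
        cfg→db: db black — skip
        cfg→utils: utils black — skip
        io gray
          io→log: log is gray → back edge
Back edge closes the cycle log → core → auth → cfg → io → log; its vertices are {io, cfg, log, auth, core}.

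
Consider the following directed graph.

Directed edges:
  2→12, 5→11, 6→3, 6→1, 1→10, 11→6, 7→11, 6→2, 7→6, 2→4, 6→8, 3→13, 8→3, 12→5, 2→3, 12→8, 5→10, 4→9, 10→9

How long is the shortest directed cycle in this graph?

5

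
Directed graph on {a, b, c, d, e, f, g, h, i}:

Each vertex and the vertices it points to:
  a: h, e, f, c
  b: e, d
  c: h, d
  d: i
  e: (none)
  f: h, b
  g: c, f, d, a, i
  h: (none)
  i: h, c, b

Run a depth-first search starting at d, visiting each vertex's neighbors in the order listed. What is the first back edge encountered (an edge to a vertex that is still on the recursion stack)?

c→d

DFS from d (visiting each vertex's neighbors in the order listed); mark gray on enter, black on exit:
d gray
  i gray
    h gray
    h black
    c gray
      c→h: h black — skip
      c→d: d is gray → back edge
First back edge: c → d.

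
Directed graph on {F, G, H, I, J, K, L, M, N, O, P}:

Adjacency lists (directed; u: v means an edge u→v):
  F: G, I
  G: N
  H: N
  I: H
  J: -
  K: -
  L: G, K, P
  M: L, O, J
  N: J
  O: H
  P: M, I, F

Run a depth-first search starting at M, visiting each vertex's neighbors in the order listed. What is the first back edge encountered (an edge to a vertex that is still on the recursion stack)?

P→M

DFS from M (visiting each vertex's neighbors in the order listed); mark gray on enter, black on exit:
M gray
  L gray
    G gray
      N gray
        J gray
        J black
      N black
    G black
    K gray
    K black
    P gray
      P→M: M is gray → back edge
First back edge: P → M.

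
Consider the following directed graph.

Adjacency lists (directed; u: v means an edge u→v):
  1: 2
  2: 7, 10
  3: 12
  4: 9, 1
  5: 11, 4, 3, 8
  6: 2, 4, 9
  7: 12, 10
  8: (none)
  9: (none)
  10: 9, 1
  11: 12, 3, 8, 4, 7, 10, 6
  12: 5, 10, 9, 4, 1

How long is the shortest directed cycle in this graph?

For each vertex v, BFS finds the shortest path from v back to v.
The shortest such closed walk is 5 → 3 → 12 → 5, length 3.

3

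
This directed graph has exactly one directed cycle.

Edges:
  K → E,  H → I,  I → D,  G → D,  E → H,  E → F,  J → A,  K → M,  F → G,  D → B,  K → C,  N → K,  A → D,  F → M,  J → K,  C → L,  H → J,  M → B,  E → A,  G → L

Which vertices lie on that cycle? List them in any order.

E, H, J, K

DFS with gray/black marking from K:
K gray
  C gray
    L gray
    L black
  C black
  E gray
    A gray
      D gray
        B gray
        B black
      D black
    A black
    F gray
      G gray
        G→D: D black — skip
        G→L: L black — skip
      G black
      M gray
        M→B: B black — skip
      M black
    F black
    H gray
      J gray
        J→K: K is gray → back edge
Back edge closes the cycle K → E → H → J → K; its vertices are {E, H, J, K}.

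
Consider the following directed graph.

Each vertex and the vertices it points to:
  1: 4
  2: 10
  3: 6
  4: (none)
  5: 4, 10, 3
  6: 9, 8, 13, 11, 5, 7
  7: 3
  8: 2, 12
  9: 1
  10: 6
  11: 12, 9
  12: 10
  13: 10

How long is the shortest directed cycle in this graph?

3

For each vertex v, BFS finds the shortest path from v back to v.
The shortest such closed walk is 6 → 5 → 10 → 6, length 3.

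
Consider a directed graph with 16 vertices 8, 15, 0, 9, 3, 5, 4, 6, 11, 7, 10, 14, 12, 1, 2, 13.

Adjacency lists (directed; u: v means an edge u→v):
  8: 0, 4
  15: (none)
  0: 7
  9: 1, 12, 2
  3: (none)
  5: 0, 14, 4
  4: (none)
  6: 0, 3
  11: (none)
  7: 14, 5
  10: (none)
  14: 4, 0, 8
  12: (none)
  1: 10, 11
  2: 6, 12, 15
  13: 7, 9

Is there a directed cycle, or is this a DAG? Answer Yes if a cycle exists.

DFS with white/gray/black marking, starting from 15:
15 gray
15 black
8 gray
  0 gray
    7 gray
      14 gray
        4 gray
        4 black
        14→0: 0 is gray → back edge
Back edge found, so a cycle exists: 0 → 7 → 14 → 0.

Yes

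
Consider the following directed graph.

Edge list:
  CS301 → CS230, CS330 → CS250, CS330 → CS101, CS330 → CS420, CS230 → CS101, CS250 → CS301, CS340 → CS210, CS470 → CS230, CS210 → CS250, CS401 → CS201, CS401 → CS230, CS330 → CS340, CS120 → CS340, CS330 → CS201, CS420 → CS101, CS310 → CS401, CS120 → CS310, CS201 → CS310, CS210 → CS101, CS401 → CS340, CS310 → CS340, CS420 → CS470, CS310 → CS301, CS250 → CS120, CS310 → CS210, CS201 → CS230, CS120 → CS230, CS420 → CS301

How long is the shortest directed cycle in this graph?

For each vertex v, BFS finds the shortest path from v back to v.
The shortest such closed walk is CS201 → CS310 → CS401 → CS201, length 3.

3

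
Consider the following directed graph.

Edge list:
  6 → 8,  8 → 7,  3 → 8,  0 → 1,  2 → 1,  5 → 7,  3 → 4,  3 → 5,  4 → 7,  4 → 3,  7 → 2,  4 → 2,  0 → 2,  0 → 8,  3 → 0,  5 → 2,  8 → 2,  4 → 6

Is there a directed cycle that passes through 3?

Yes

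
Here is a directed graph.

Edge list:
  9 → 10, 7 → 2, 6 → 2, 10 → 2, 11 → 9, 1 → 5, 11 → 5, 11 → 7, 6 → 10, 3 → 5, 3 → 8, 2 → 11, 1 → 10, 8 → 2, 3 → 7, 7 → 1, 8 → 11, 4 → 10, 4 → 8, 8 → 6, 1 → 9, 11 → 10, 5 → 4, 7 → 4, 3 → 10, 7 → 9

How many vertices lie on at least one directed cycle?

A vertex is on a directed cycle iff it belongs to a strongly connected component of size ≥ 2 (or has a self-loop).
The vertices on cycles are {1, 2, 4, 5, 6, 7, 8, 9, 10, 11} — 10 in total.

10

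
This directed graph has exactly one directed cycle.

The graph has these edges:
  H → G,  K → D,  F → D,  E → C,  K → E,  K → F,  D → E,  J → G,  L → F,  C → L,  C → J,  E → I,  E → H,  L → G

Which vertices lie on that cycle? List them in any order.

C, D, E, F, L

DFS with gray/black marking from D:
D gray
  E gray
    I gray
    I black
    C gray
      L gray
        F gray
          F→D: D is gray → back edge
Back edge closes the cycle D → E → C → L → F → D; its vertices are {C, D, E, F, L}.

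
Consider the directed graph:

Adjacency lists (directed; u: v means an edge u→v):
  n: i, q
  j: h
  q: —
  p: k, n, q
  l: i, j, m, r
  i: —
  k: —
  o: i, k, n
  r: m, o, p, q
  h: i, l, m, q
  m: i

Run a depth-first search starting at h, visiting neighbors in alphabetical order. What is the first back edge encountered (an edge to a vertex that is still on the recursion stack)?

j→h

DFS from h (visiting neighbors in alphabetical order); mark gray on enter, black on exit:
h gray
  i gray
  i black
  l gray
    l→i: i black — skip
    j gray
      j→h: h is gray → back edge
First back edge: j → h.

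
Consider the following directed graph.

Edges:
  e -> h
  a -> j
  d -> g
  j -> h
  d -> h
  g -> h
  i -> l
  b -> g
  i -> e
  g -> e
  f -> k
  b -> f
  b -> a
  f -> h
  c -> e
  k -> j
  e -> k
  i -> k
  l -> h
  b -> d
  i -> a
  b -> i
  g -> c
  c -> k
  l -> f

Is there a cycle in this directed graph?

DFS with white/gray/black marking, starting from g:
g gray
  h gray
  h black
  e gray
    k gray
      j gray
        j→h: h black — skip
      j black
    k black
    e→h: h black — skip
  e black
  c gray
    c→e: e black — skip
    c→k: k black — skip
  c black
g black
a gray
  a→j: j black — skip
a black
b gray
  d gray
    d→g: g black — skip
    d→h: h black — skip
  d black
  b→g: g black — skip
  i gray
    i→k: k black — skip
    l gray
      f gray
        f→k: k black — skip
        f→h: h black — skip
      f black
      l→h: h black — skip
    l black
    i→e: e black — skip
    i→a: a black — skip
  i black
  b→f: f black — skip
  b→a: a black — skip
b black
Every edge goes to a white or black vertex — no back edge, so the graph is acyclic.

No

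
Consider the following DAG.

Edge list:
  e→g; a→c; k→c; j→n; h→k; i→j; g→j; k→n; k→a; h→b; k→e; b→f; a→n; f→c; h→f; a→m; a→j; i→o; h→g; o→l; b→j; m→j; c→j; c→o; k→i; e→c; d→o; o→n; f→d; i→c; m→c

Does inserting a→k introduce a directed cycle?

Yes

Adding a→k creates a cycle iff k can already reach a.
Path from k: k → a.
So k → … → a → k is a cycle.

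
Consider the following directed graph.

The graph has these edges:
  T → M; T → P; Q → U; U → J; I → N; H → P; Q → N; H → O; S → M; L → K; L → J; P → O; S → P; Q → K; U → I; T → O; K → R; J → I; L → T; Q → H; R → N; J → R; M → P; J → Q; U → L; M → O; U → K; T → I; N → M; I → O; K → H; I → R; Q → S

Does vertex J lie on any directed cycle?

J is on a cycle iff J can reach itself via ≥1 edge.
J → Q → U → J — yes.

Yes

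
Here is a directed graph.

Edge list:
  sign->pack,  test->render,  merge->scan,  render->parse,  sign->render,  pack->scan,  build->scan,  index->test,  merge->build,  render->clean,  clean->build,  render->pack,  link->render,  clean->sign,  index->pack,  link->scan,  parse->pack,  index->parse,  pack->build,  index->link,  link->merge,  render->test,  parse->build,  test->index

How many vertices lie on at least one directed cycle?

A vertex is on a directed cycle iff it belongs to a strongly connected component of size ≥ 2 (or has a self-loop).
The vertices on cycles are {link, sign, test, clean, index, render} — 6 in total.

6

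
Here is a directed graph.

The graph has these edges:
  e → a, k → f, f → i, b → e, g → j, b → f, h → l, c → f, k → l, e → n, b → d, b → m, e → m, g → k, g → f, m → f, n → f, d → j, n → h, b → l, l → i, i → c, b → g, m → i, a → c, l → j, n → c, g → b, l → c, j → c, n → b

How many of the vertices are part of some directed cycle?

7

A vertex is on a directed cycle iff it belongs to a strongly connected component of size ≥ 2 (or has a self-loop).
The vertices on cycles are {b, c, e, f, g, i, n} — 7 in total.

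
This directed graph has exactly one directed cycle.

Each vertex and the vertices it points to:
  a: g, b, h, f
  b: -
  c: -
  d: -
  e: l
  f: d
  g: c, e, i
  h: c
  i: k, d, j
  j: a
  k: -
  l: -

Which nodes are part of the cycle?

a, g, i, j

DFS with gray/black marking from g:
g gray
  c gray
  c black
  e gray
    l gray
    l black
  e black
  i gray
    k gray
    k black
    d gray
    d black
    j gray
      a gray
        a→g: g is gray → back edge
Back edge closes the cycle g → i → j → a → g; its vertices are {a, g, i, j}.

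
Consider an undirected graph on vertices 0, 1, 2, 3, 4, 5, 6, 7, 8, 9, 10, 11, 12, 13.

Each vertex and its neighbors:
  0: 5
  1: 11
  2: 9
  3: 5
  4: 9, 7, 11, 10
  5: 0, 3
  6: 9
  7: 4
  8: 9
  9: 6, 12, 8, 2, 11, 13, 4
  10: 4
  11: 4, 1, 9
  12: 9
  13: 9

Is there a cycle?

DFS, tracking each vertex's parent; an edge to a visited non-parent vertex closes a cycle.
Start from 8:
visit 8 (parent –)
  visit 9 (parent 8)
    visit 6 (parent 9)
      6–9: parent, skip
    visit 12 (parent 9)
      12–9: parent, skip
    9–8: parent, skip
    visit 2 (parent 9)
      2–9: parent, skip
    visit 11 (parent 9)
      visit 4 (parent 11)
        4–9: 9 visited and ≠ parent → cycle
Cycle: 9 – 11 – 4 – 9.

Yes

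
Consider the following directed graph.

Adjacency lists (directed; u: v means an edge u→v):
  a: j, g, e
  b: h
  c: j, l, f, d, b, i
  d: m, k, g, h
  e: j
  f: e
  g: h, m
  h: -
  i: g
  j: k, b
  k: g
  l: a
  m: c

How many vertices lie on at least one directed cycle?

11

A vertex is on a directed cycle iff it belongs to a strongly connected component of size ≥ 2 (or has a self-loop).
The vertices on cycles are {a, c, d, e, f, g, i, j, k, l, m} — 11 in total.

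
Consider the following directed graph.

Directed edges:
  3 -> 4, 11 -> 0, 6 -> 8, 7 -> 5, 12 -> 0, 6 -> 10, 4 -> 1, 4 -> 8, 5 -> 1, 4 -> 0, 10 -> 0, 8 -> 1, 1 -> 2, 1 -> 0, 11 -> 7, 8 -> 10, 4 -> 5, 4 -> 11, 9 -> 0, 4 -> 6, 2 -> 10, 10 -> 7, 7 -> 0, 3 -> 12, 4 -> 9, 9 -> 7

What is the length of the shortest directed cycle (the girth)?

5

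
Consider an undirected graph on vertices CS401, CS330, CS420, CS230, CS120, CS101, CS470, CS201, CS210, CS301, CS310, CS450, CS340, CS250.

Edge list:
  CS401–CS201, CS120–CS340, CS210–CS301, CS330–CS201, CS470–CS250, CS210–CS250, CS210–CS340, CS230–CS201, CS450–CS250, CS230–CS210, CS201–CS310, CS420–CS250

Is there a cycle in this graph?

DFS, tracking each vertex's parent; an edge to a visited non-parent vertex closes a cycle.
Start from CS310:
visit CS310 (parent –)
  visit CS201 (parent CS310)
    visit CS401 (parent CS201)
      CS401–CS201: parent, skip
    CS201–CS310: parent, skip
    visit CS230 (parent CS201)
      CS230–CS201: parent, skip
      visit CS210 (parent CS230)
        visit CS250 (parent CS210)
          visit CS420 (parent CS250)
            CS420–CS250: parent, skip
          CS250–CS210: parent, skip
          visit CS470 (parent CS250)
            CS470–CS250: parent, skip
          visit CS450 (parent CS250)
            CS450–CS250: parent, skip
        visit CS340 (parent CS210)
          CS340–CS210: parent, skip
          visit CS120 (parent CS340)
            CS120–CS340: parent, skip
        CS210–CS230: parent, skip
        visit CS301 (parent CS210)
          CS301–CS210: parent, skip
    visit CS330 (parent CS201)
      CS330–CS201: parent, skip
visit CS101 (parent –)
No non-parent visited neighbor found — the graph is a forest.

No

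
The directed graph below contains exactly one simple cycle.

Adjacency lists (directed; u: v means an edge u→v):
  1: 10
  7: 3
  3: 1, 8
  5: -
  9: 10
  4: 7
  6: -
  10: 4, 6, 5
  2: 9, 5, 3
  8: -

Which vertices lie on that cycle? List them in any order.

1, 3, 4, 7, 10

DFS with gray/black marking from 3:
3 gray
  1 gray
    10 gray
      4 gray
        7 gray
          7→3: 3 is gray → back edge
Back edge closes the cycle 3 → 1 → 10 → 4 → 7 → 3; its vertices are {1, 3, 4, 7, 10}.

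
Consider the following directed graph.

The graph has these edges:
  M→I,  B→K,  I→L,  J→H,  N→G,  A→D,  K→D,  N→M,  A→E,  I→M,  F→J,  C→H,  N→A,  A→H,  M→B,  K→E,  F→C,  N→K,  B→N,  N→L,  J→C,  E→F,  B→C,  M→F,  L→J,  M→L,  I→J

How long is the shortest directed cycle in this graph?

For each vertex v, BFS finds the shortest path from v back to v.
The shortest such closed walk is M → I → M, length 2.

2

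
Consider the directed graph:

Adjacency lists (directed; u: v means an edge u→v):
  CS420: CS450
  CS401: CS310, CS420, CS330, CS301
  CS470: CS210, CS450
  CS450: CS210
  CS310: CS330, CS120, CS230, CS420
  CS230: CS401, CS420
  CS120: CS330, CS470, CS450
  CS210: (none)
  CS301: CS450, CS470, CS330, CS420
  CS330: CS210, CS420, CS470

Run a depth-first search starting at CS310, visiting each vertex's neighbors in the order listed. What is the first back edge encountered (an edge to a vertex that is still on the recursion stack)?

DFS from CS310 (visiting each vertex's neighbors in the order listed); mark gray on enter, black on exit:
CS310 gray
  CS330 gray
    CS210 gray
    CS210 black
    CS420 gray
      CS450 gray
        CS450→CS210: CS210 black — skip
      CS450 black
    CS420 black
    CS470 gray
      CS470→CS210: CS210 black — skip
      CS470→CS450: CS450 black — skip
    CS470 black
  CS330 black
  CS120 gray
    CS120→CS330: CS330 black — skip
    CS120→CS470: CS470 black — skip
    CS120→CS450: CS450 black — skip
  CS120 black
  CS230 gray
    CS401 gray
      CS401→CS310: CS310 is gray → back edge
First back edge: CS401 → CS310.

CS401->CS310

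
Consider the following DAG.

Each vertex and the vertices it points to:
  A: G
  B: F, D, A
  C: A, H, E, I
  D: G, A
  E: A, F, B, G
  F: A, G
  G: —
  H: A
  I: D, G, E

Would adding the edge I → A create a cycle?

Adding I→A creates a cycle iff A can already reach I.
Explore from A: no path reaches I. The graph stays acyclic.

No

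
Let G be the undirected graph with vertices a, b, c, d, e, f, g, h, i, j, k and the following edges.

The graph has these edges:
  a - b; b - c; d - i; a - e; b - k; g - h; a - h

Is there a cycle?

DFS, tracking each vertex's parent; an edge to a visited non-parent vertex closes a cycle.
Start from k:
visit k (parent –)
  visit b (parent k)
    visit a (parent b)
      a–b: parent, skip
      visit e (parent a)
        e–a: parent, skip
      visit h (parent a)
        visit g (parent h)
          g–h: parent, skip
        h–a: parent, skip
    visit c (parent b)
      c–b: parent, skip
    b–k: parent, skip
visit d (parent –)
  visit i (parent d)
    i–d: parent, skip
visit f (parent –)
visit j (parent –)
No non-parent visited neighbor found — the graph is a forest.

No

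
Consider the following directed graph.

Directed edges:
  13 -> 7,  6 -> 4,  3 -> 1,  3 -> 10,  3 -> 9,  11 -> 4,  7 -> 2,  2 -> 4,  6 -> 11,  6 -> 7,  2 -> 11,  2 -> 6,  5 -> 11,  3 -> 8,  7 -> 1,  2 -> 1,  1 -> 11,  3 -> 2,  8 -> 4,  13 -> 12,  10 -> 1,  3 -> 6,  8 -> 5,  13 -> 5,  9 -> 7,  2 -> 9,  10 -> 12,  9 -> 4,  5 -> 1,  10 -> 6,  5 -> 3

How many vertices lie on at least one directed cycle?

7

A vertex is on a directed cycle iff it belongs to a strongly connected component of size ≥ 2 (or has a self-loop).
The vertices on cycles are {2, 3, 5, 6, 7, 8, 9} — 7 in total.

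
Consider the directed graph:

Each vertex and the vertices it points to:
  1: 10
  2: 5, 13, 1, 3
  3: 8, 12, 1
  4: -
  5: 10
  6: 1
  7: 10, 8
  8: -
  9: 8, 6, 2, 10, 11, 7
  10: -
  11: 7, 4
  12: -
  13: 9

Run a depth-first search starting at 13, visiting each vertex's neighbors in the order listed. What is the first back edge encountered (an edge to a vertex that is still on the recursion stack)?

2->13

DFS from 13 (visiting each vertex's neighbors in the order listed); mark gray on enter, black on exit:
13 gray
  9 gray
    8 gray
    8 black
    6 gray
      1 gray
        10 gray
        10 black
      1 black
    6 black
    2 gray
      5 gray
        5→10: 10 black — skip
      5 black
      2→13: 13 is gray → back edge
First back edge: 2 → 13.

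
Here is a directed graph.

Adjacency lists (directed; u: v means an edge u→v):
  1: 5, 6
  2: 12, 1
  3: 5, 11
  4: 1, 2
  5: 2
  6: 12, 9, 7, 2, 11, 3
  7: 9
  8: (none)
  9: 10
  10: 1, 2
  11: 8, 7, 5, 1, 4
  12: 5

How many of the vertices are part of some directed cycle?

11

A vertex is on a directed cycle iff it belongs to a strongly connected component of size ≥ 2 (or has a self-loop).
The vertices on cycles are {1, 2, 3, 4, 5, 6, 7, 9, 10, 11, 12} — 11 in total.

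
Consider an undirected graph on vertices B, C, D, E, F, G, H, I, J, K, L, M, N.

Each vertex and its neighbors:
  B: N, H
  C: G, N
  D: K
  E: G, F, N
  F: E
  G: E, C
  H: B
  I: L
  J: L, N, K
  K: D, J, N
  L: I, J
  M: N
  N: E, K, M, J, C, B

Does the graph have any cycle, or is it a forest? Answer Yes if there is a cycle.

Yes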